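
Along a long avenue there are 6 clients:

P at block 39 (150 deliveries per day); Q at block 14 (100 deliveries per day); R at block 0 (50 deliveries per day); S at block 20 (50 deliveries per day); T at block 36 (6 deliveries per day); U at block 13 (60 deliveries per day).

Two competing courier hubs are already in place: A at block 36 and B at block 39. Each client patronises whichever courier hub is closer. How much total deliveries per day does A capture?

The indifferent point is the midpoint (36+39)/2 = 37.5; clients left of it (closer to A at 36) go to A, those right go to B.
  R at 0 (w=50) → A
  U at 13 (w=60) → A
  Q at 14 (w=100) → A
  S at 20 (w=50) → A
  T at 36 (w=6) → A
  P at 39 (w=150) → B
A captures 266; B captures 150.

266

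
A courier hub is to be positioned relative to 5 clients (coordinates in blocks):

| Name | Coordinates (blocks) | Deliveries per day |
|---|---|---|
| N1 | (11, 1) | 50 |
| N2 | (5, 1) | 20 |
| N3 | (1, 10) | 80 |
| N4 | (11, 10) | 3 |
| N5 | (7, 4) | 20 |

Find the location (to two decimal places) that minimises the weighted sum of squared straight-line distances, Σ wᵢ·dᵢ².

(5.22, 5.66)

The minimiser of Σwᵢ‖p−pᵢ‖² is the weighted centroid p* = (Σwᵢpᵢ)/(Σwᵢ).
Σwᵢ = 173.
Σwᵢxᵢ = 50·11 + 20·5 + 80·1 + 3·11 + 20·7 = 903.
Σwᵢyᵢ = 50·1 + 20·1 + 80·10 + 3·10 + 20·4 = 980.
x* = 903/173 = 5.22, y* = 980/173 = 5.66.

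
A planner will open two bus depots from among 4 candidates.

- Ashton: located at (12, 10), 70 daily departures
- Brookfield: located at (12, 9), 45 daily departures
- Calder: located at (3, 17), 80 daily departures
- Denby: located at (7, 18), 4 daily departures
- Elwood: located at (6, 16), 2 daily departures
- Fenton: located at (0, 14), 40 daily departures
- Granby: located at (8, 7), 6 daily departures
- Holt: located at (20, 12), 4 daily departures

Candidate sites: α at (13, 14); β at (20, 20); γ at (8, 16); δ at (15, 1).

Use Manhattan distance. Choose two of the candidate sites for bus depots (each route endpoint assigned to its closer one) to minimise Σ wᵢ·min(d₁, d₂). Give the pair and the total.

{α, γ}, total 1606

Evaluate every pair (each demand assigned to the nearer of the two):
  {α, γ}: total = 1606
  {β, γ}: total = 2177
  {γ, δ}: total = 2209
  {α, β}: total = 2342
  {α, δ}: total = 2346
  {β, δ}: total = 4181
Best pair: {α, γ} with total 1606.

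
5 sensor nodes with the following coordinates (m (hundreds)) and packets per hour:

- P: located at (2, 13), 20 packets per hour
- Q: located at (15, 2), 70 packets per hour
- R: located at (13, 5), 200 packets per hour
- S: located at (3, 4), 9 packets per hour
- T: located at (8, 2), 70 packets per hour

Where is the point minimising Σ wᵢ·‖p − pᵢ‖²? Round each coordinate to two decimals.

The minimiser of Σwᵢ‖p−pᵢ‖² is the weighted centroid p* = (Σwᵢpᵢ)/(Σwᵢ).
Σwᵢ = 369.
Σwᵢxᵢ = 20·2 + 70·15 + 200·13 + 9·3 + 70·8 = 4277.
Σwᵢyᵢ = 20·13 + 70·2 + 200·5 + 9·4 + 70·2 = 1576.
x* = 4277/369 = 11.59, y* = 1576/369 = 4.27.

(11.59, 4.27)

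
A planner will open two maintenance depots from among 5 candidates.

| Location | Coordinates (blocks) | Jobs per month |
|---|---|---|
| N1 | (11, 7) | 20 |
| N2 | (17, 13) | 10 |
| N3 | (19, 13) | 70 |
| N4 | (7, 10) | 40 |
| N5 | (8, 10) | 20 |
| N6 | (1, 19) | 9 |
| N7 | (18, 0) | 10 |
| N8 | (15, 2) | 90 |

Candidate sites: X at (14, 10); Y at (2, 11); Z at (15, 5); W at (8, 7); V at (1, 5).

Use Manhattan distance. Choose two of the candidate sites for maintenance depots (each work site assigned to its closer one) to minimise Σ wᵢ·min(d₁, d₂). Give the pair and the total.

{X, Z}, total 1688

Evaluate every pair (each demand assigned to the nearer of the two):
  {X, Z}: total = 1688
  {Z, W}: total = 1741
  {Y, Z}: total = 1871
  {X, W}: total = 2021
  {X, Y}: total = 2131
  {X, V}: total = 2216
  {Z, V}: total = 2216
  {Y, W}: total = 2951
  {W, V}: total = 2996
  {Y, V}: total = 3951
Best pair: {X, Z} with total 1688.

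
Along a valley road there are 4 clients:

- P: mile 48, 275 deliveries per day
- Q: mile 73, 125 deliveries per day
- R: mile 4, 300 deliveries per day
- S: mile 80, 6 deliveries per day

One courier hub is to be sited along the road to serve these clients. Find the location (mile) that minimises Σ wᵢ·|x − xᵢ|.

For a sum of weighted absolute distances on a line, the optimum is the weighted median (not the mean). Total weight W = 706; half-weight = 353.
Sort by position and accumulate weight:
  mile 4 (R, w=300) → cum 300
  mile 48 (P, w=275) → cum 575  ≥ 353 → median here
  mile 73 (Q, w=125) → cum 700
  mile 80 (S, w=6) → cum 706
Optimal location: mile 48.

x = 48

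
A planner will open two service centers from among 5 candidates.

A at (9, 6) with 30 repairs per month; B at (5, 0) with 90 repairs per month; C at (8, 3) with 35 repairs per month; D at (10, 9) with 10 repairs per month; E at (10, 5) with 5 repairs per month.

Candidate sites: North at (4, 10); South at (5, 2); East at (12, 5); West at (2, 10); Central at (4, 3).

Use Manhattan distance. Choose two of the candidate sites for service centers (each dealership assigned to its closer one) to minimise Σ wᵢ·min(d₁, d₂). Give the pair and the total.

Evaluate every pair (each demand assigned to the nearer of the two):
  {South, East}: total = 510
  {North, South}: total = 670
  {South, West}: total = 690
  {East, Central}: total = 690
  {South, Central}: total = 720
  {North, Central}: total = 850
  {West, Central}: total = 870
  {North, East}: total = 1390
  {East, West}: total = 1480
  {North, West}: total = 1770
Best pair: {South, East} with total 510.

{South, East}, total 510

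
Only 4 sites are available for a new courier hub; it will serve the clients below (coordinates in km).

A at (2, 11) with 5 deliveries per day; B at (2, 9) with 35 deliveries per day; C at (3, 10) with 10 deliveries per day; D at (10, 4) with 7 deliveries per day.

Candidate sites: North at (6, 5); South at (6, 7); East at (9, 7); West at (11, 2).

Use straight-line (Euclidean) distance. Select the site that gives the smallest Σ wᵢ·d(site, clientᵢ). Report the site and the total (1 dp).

Total weighted distance at each candidate:
  North (6, 5): total = 321.2
  South (6, 7): total = 262.2
  East (9, 7): total = 384.3
  West (11, 2): total = 591.5
Minimum is at South with total 262.2 km.

South, total 262.2 km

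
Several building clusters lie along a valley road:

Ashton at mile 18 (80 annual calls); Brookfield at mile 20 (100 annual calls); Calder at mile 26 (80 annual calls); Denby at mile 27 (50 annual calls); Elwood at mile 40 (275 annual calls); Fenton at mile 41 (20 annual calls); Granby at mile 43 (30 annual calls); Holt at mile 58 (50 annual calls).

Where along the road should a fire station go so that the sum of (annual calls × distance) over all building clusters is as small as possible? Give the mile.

For a sum of weighted absolute distances on a line, the optimum is the weighted median (not the mean). Total weight W = 685; half-weight = 342.5.
Sort by position and accumulate weight:
  mile 18 (Ashton, w=80) → cum 80
  mile 20 (Brookfield, w=100) → cum 180
  mile 26 (Calder, w=80) → cum 260
  mile 27 (Denby, w=50) → cum 310
  mile 40 (Elwood, w=275) → cum 585  ≥ 342.5 → median here
  mile 41 (Fenton, w=20) → cum 605
  mile 43 (Granby, w=30) → cum 635
  mile 58 (Holt, w=50) → cum 685
Optimal location: mile 40.

x = 40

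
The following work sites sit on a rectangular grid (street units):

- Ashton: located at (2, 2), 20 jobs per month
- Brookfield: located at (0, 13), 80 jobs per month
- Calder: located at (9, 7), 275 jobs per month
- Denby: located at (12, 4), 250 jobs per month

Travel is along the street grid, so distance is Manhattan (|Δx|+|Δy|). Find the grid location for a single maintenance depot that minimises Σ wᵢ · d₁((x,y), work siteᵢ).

Manhattan distance separates: Σwᵢ(|x−xᵢ|+|y−yᵢ|) = Σwᵢ|x−xᵢ| + Σwᵢ|y−yᵢ|, so x and y are optimised independently as 1-D weighted medians.
Total weight W = 625; half = 312.5.
x-coordinate, sorted with cumulative weight:
  x=0 (Brookfield, w=80) cum 80
  x=2 (Ashton, w=20) cum 100
  x=9 (Calder, w=275) cum 375  ← median
  x=12 (Denby, w=250) cum 625
⇒ x* = 9
y-coordinate, sorted with cumulative weight:
  y=2 (Ashton, w=20) cum 20
  y=4 (Denby, w=250) cum 270
  y=7 (Calder, w=275) cum 545  ← median
  y=13 (Brookfield, w=80) cum 625
⇒ y* = 7

(9, 7)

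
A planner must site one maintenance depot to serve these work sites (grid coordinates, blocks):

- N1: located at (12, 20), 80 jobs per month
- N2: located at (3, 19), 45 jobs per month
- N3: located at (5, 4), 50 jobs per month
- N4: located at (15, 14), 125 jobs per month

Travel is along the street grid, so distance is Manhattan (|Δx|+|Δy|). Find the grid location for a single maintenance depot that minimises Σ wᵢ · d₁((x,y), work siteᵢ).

(12, 14)

Manhattan distance separates: Σwᵢ(|x−xᵢ|+|y−yᵢ|) = Σwᵢ|x−xᵢ| + Σwᵢ|y−yᵢ|, so x and y are optimised independently as 1-D weighted medians.
Total weight W = 300; half = 150.
x-coordinate, sorted with cumulative weight:
  x=3 (N2, w=45) cum 45
  x=5 (N3, w=50) cum 95
  x=12 (N1, w=80) cum 175  ← median
  x=15 (N4, w=125) cum 300
⇒ x* = 12
y-coordinate, sorted with cumulative weight:
  y=4 (N3, w=50) cum 50
  y=14 (N4, w=125) cum 175  ← median
  y=19 (N2, w=45) cum 220
  y=20 (N1, w=80) cum 300
⇒ y* = 14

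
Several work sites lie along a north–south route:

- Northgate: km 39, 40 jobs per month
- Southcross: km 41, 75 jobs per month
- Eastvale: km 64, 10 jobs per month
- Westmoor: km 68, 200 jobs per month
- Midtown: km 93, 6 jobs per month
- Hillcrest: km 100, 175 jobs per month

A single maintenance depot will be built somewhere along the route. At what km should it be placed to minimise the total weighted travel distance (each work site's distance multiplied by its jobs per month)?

x = 68

For a sum of weighted absolute distances on a line, the optimum is the weighted median (not the mean). Total weight W = 506; half-weight = 253.
Sort by position and accumulate weight:
  km 39 (Northgate, w=40) → cum 40
  km 41 (Southcross, w=75) → cum 115
  km 64 (Eastvale, w=10) → cum 125
  km 68 (Westmoor, w=200) → cum 325  ≥ 253 → median here
  km 93 (Midtown, w=6) → cum 331
  km 100 (Hillcrest, w=175) → cum 506
Optimal location: km 68.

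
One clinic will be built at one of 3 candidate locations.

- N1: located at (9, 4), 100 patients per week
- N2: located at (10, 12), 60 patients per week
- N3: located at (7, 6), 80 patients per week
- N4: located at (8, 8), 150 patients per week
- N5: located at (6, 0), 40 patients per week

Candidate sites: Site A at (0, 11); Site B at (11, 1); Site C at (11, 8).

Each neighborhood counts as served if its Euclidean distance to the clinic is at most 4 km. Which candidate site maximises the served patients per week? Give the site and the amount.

Coverage radius r = 4 km; a point is covered iff (Δx)²+(Δy)² ≤ 4² = 16.
  Site A (0, 11): covers {none} → 0
  Site B (11, 1): covers {N1} → 100
  Site C (11, 8): covers {N4} → 150
Maximum coverage at Site C: 150 patients per week.

Site C, covering 150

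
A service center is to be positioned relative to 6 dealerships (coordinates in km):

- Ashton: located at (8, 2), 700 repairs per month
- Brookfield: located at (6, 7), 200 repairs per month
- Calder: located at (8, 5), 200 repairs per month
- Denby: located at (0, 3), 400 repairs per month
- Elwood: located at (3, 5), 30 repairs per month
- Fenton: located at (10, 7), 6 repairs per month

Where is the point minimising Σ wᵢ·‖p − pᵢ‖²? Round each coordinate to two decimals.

The minimiser of Σwᵢ‖p−pᵢ‖² is the weighted centroid p* = (Σwᵢpᵢ)/(Σwᵢ).
Σwᵢ = 1536.
Σwᵢxᵢ = 700·8 + 200·6 + 200·8 + 400·0 + 30·3 + 6·10 = 8550.
Σwᵢyᵢ = 700·2 + 200·7 + 200·5 + 400·3 + 30·5 + 6·7 = 5192.
x* = 8550/1536 = 5.57, y* = 5192/1536 = 3.38.

(5.57, 3.38)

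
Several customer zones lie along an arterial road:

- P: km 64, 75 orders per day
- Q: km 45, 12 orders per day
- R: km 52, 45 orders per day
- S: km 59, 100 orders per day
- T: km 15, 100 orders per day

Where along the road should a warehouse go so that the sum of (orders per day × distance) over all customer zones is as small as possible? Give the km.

x = 59

For a sum of weighted absolute distances on a line, the optimum is the weighted median (not the mean). Total weight W = 332; half-weight = 166.
Sort by position and accumulate weight:
  km 15 (T, w=100) → cum 100
  km 45 (Q, w=12) → cum 112
  km 52 (R, w=45) → cum 157
  km 59 (S, w=100) → cum 257  ≥ 166 → median here
  km 64 (P, w=75) → cum 332
Optimal location: km 59.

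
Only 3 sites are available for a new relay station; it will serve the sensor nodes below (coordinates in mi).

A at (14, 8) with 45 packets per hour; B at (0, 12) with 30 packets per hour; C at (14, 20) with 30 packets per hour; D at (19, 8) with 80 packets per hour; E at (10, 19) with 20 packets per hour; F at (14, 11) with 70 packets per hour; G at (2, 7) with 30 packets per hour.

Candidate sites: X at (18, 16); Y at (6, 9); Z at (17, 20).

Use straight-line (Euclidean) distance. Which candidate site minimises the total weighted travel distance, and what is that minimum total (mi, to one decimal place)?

Total weighted distance at each candidate:
  X (18, 16): total = 2940.2
  Y (6, 9): total = 2942.0
  Z (17, 20): total = 3584.5
Minimum is at X with total 2940.2 mi.

X, total 2940.2 mi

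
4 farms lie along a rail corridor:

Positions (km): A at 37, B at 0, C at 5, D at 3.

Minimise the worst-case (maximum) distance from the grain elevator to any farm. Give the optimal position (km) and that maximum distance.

location 18.5, max distance 18.5

The 1-center on a line is the midpoint of the two extreme points: leftmost at 0, rightmost at 37.
Optimal location = (0 + 37)/2 = 18.5; maximum distance = (37 − 0)/2 = 18.5.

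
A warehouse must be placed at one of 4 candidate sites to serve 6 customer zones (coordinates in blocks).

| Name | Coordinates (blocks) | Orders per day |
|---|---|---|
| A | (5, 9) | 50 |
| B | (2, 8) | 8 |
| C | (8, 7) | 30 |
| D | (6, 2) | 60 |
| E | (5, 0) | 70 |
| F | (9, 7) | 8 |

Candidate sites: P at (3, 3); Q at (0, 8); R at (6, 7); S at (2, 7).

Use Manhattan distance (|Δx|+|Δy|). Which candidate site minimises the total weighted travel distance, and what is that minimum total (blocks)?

R, total 1134 blocks

Total weighted distance at each candidate:
  P (3, 3): total = 1388
  Q (0, 8): total = 2296
  R (6, 7): total = 1134
  S (2, 7): total = 1734
Minimum is at R with total 1134 blocks.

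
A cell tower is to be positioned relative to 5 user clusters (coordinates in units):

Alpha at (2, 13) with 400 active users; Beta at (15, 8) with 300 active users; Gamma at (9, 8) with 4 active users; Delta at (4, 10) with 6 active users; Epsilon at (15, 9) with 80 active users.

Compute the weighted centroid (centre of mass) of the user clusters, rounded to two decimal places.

(8.30, 10.65)

The minimiser of Σwᵢ‖p−pᵢ‖² is the weighted centroid p* = (Σwᵢpᵢ)/(Σwᵢ).
Σwᵢ = 790.
Σwᵢxᵢ = 400·2 + 300·15 + 4·9 + 6·4 + 80·15 = 6560.
Σwᵢyᵢ = 400·13 + 300·8 + 4·8 + 6·10 + 80·9 = 8412.
x* = 6560/790 = 8.30, y* = 8412/790 = 10.65.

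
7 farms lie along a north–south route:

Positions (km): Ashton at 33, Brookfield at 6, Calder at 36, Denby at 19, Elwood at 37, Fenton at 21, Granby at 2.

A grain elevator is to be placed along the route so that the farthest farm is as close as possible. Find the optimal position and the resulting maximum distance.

location 19.5, max distance 17.5

The 1-center on a line is the midpoint of the two extreme points: leftmost at 2, rightmost at 37.
Optimal location = (2 + 37)/2 = 19.5; maximum distance = (37 − 2)/2 = 17.5.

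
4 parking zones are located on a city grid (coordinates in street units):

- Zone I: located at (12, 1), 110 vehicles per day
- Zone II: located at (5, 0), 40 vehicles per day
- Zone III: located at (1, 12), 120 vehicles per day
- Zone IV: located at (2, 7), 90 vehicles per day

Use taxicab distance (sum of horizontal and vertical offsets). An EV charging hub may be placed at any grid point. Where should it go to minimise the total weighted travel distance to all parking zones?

(2, 7)

Manhattan distance separates: Σwᵢ(|x−xᵢ|+|y−yᵢ|) = Σwᵢ|x−xᵢ| + Σwᵢ|y−yᵢ|, so x and y are optimised independently as 1-D weighted medians.
Total weight W = 360; half = 180.
x-coordinate, sorted with cumulative weight:
  x=1 (Zone III, w=120) cum 120
  x=2 (Zone IV, w=90) cum 210  ← median
  x=5 (Zone II, w=40) cum 250
  x=12 (Zone I, w=110) cum 360
⇒ x* = 2
y-coordinate, sorted with cumulative weight:
  y=0 (Zone II, w=40) cum 40
  y=1 (Zone I, w=110) cum 150
  y=7 (Zone IV, w=90) cum 240  ← median
  y=12 (Zone III, w=120) cum 360
⇒ y* = 7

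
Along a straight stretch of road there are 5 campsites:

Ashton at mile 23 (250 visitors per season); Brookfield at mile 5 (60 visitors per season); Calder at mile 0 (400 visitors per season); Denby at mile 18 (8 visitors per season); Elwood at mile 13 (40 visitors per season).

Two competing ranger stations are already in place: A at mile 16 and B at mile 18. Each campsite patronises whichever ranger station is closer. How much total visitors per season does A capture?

500

The indifferent point is the midpoint (16+18)/2 = 17; campsites left of it (closer to A at 16) go to A, those right go to B.
  Calder at 0 (w=400) → A
  Brookfield at 5 (w=60) → A
  Elwood at 13 (w=40) → A
  Denby at 18 (w=8) → B
  Ashton at 23 (w=250) → B
A captures 500; B captures 258.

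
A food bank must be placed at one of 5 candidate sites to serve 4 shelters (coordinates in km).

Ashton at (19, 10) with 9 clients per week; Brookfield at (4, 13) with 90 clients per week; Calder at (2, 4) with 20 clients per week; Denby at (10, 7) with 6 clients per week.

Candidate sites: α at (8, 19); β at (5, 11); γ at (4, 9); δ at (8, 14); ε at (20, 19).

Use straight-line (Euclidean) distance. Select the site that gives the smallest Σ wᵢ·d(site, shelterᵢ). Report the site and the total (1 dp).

Total weighted distance at each candidate:
  α (8, 19): total = 1173.0
  β (5, 11): total = 518.3
  γ (4, 9): total = 641.0
  δ (8, 14): total = 753.3
  ε (20, 19): total = 2181.8
Minimum is at β with total 518.3 km.

β, total 518.3 km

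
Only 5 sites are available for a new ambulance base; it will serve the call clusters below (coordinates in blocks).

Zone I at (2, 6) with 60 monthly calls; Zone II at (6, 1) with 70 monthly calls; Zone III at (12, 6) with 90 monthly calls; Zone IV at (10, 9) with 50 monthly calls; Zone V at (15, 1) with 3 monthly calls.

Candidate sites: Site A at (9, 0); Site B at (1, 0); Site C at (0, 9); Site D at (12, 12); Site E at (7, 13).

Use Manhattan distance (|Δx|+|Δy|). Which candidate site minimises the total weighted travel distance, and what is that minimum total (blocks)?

Site A, total 2391 blocks

Total weighted distance at each candidate:
  Site A (9, 0): total = 2391
  Site B (1, 0): total = 3315
  Site C (0, 9): total = 3199
  Site D (12, 12): total = 2982
  Site E (7, 13): total = 3120
Minimum is at Site A with total 2391 blocks.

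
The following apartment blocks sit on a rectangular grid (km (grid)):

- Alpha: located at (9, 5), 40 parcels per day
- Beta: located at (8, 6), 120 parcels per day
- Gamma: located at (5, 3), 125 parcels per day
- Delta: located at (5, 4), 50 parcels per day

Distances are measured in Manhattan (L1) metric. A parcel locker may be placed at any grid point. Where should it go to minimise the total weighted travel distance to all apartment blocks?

Manhattan distance separates: Σwᵢ(|x−xᵢ|+|y−yᵢ|) = Σwᵢ|x−xᵢ| + Σwᵢ|y−yᵢ|, so x and y are optimised independently as 1-D weighted medians.
Total weight W = 335; half = 167.5.
x-coordinate, sorted with cumulative weight:
  x=5 (Gamma, w=125) cum 125
  x=5 (Delta, w=50) cum 175  ← median
  x=8 (Beta, w=120) cum 295
  x=9 (Alpha, w=40) cum 335
⇒ x* = 5
y-coordinate, sorted with cumulative weight:
  y=3 (Gamma, w=125) cum 125
  y=4 (Delta, w=50) cum 175  ← median
  y=5 (Alpha, w=40) cum 215
  y=6 (Beta, w=120) cum 335
⇒ y* = 4

(5, 4)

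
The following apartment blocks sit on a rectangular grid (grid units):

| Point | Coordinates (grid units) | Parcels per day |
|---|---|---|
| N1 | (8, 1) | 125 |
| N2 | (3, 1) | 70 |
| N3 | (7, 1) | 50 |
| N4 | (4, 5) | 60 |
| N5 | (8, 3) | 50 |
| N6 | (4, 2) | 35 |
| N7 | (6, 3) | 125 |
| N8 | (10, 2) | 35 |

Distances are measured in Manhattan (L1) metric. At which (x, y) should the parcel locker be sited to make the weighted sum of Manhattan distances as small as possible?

Manhattan distance separates: Σwᵢ(|x−xᵢ|+|y−yᵢ|) = Σwᵢ|x−xᵢ| + Σwᵢ|y−yᵢ|, so x and y are optimised independently as 1-D weighted medians.
Total weight W = 550; half = 275.
x-coordinate, sorted with cumulative weight:
  x=3 (N2, w=70) cum 70
  x=4 (N4, w=60) cum 130
  x=4 (N6, w=35) cum 165
  x=6 (N7, w=125) cum 290  ← median
  x=7 (N3, w=50) cum 340
  x=8 (N1, w=125) cum 465
  x=8 (N5, w=50) cum 515
  x=10 (N8, w=35) cum 550
⇒ x* = 6
y-coordinate, sorted with cumulative weight:
  y=1 (N1, w=125) cum 125
  y=1 (N2, w=70) cum 195
  y=1 (N3, w=50) cum 245
  y=2 (N6, w=35) cum 280  ← median
  y=2 (N8, w=35) cum 315
  y=3 (N5, w=50) cum 365
  y=3 (N7, w=125) cum 490
  y=5 (N4, w=60) cum 550
⇒ y* = 2

(6, 2)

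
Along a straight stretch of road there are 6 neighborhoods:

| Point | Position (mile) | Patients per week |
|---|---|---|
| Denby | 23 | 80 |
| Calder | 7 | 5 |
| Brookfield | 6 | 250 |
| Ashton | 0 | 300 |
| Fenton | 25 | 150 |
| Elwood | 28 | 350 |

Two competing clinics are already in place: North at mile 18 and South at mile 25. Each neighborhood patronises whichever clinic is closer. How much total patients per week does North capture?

555

The indifferent point is the midpoint (18+25)/2 = 21.5; neighborhoods left of it (closer to North at 18) go to North, those right go to South.
  Ashton at 0 (w=300) → North
  Brookfield at 6 (w=250) → North
  Calder at 7 (w=5) → North
  Denby at 23 (w=80) → South
  Fenton at 25 (w=150) → South
  Elwood at 28 (w=350) → South
North captures 555; South captures 580.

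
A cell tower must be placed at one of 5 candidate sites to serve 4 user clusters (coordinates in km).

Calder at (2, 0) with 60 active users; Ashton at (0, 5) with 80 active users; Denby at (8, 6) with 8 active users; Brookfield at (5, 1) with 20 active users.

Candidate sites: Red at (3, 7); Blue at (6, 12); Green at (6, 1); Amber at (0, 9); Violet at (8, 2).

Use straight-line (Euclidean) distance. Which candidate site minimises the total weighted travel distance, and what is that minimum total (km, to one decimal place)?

Red, total 880.0 km

Total weighted distance at each candidate:
  Red (3, 7): total = 880.0
  Blue (6, 12): total = 1768.0
  Green (6, 1): total = 887.4
  Amber (0, 9): total = 1130.2
  Violet (8, 2): total = 1158.2
Minimum is at Red with total 880.0 km.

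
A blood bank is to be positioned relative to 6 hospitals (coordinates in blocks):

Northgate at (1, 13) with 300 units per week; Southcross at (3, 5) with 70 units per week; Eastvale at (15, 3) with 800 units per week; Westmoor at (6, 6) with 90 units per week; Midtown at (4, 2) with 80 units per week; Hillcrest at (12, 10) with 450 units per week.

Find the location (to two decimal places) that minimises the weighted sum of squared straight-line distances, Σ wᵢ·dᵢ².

(10.49, 6.62)

The minimiser of Σwᵢ‖p−pᵢ‖² is the weighted centroid p* = (Σwᵢpᵢ)/(Σwᵢ).
Σwᵢ = 1790.
Σwᵢxᵢ = 300·1 + 70·3 + 800·15 + 90·6 + 80·4 + 450·12 = 18770.
Σwᵢyᵢ = 300·13 + 70·5 + 800·3 + 90·6 + 80·2 + 450·10 = 11850.
x* = 18770/1790 = 10.49, y* = 11850/1790 = 6.62.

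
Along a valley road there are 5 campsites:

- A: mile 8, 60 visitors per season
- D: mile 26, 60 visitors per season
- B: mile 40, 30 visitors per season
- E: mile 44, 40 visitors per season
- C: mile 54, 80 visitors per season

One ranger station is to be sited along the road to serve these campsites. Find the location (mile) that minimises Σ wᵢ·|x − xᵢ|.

x = 40

For a sum of weighted absolute distances on a line, the optimum is the weighted median (not the mean). Total weight W = 270; half-weight = 135.
Sort by position and accumulate weight:
  mile 8 (A, w=60) → cum 60
  mile 26 (D, w=60) → cum 120
  mile 40 (B, w=30) → cum 150  ≥ 135 → median here
  mile 44 (E, w=40) → cum 190
  mile 54 (C, w=80) → cum 270
Optimal location: mile 40.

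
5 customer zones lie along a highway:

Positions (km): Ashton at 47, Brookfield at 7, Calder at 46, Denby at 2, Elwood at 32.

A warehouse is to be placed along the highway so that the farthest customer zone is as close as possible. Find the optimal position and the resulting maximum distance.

The 1-center on a line is the midpoint of the two extreme points: leftmost at 2, rightmost at 47.
Optimal location = (2 + 47)/2 = 24.5; maximum distance = (47 − 2)/2 = 22.5.

location 24.5, max distance 22.5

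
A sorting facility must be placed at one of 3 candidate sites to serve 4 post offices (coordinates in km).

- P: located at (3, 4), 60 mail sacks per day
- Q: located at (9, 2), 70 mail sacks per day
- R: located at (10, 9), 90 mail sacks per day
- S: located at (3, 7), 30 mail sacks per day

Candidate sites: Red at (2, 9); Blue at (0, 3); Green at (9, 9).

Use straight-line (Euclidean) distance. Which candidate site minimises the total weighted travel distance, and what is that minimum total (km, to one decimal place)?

Green, total 1238.4 km

Total weighted distance at each candidate:
  Red (2, 9): total = 1786.0
  Blue (0, 3): total = 2023.2
  Green (9, 9): total = 1238.4
Minimum is at Green with total 1238.4 km.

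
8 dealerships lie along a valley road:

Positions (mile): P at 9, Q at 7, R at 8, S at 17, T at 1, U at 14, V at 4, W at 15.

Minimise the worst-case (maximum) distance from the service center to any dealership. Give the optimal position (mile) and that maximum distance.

The 1-center on a line is the midpoint of the two extreme points: leftmost at 1, rightmost at 17.
Optimal location = (1 + 17)/2 = 9; maximum distance = (17 − 1)/2 = 8.

location 9, max distance 8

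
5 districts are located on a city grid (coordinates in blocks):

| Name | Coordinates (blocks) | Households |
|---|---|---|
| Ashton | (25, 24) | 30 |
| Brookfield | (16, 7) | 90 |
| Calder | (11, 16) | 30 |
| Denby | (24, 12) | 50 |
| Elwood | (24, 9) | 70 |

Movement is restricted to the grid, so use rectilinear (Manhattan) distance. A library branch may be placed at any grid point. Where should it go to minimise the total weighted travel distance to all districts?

(24, 9)

Manhattan distance separates: Σwᵢ(|x−xᵢ|+|y−yᵢ|) = Σwᵢ|x−xᵢ| + Σwᵢ|y−yᵢ|, so x and y are optimised independently as 1-D weighted medians.
Total weight W = 270; half = 135.
x-coordinate, sorted with cumulative weight:
  x=11 (Calder, w=30) cum 30
  x=16 (Brookfield, w=90) cum 120
  x=24 (Denby, w=50) cum 170  ← median
  x=24 (Elwood, w=70) cum 240
  x=25 (Ashton, w=30) cum 270
⇒ x* = 24
y-coordinate, sorted with cumulative weight:
  y=7 (Brookfield, w=90) cum 90
  y=9 (Elwood, w=70) cum 160  ← median
  y=12 (Denby, w=50) cum 210
  y=16 (Calder, w=30) cum 240
  y=24 (Ashton, w=30) cum 270
⇒ y* = 9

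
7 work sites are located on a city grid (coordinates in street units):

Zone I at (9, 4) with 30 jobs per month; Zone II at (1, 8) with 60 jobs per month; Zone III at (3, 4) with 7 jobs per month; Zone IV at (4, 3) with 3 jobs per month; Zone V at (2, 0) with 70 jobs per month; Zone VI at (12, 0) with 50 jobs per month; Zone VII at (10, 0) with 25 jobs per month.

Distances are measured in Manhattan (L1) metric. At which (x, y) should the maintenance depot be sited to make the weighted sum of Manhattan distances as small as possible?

Manhattan distance separates: Σwᵢ(|x−xᵢ|+|y−yᵢ|) = Σwᵢ|x−xᵢ| + Σwᵢ|y−yᵢ|, so x and y are optimised independently as 1-D weighted medians.
Total weight W = 245; half = 122.5.
x-coordinate, sorted with cumulative weight:
  x=1 (Zone II, w=60) cum 60
  x=2 (Zone V, w=70) cum 130  ← median
  x=3 (Zone III, w=7) cum 137
  x=4 (Zone IV, w=3) cum 140
  x=9 (Zone I, w=30) cum 170
  x=10 (Zone VII, w=25) cum 195
  x=12 (Zone VI, w=50) cum 245
⇒ x* = 2
y-coordinate, sorted with cumulative weight:
  y=0 (Zone V, w=70) cum 70
  y=0 (Zone VI, w=50) cum 120
  y=0 (Zone VII, w=25) cum 145  ← median
  y=3 (Zone IV, w=3) cum 148
  y=4 (Zone I, w=30) cum 178
  y=4 (Zone III, w=7) cum 185
  y=8 (Zone II, w=60) cum 245
⇒ y* = 0

(2, 0)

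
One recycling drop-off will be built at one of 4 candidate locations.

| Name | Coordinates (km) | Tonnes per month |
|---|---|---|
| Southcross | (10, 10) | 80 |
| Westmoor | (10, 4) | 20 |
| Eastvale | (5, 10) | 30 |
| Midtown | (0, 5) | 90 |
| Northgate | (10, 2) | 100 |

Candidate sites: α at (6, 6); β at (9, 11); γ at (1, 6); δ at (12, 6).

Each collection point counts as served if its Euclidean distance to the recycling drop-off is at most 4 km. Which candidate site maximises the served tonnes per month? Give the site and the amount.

γ, covering 90

Coverage radius r = 4 km; a point is covered iff (Δx)²+(Δy)² ≤ 4² = 16.
  α (6, 6): covers {none} → 0
  β (9, 11): covers {Southcross} → 80
  γ (1, 6): covers {Midtown} → 90
  δ (12, 6): covers {Westmoor} → 20
Maximum coverage at γ: 90 tonnes per month.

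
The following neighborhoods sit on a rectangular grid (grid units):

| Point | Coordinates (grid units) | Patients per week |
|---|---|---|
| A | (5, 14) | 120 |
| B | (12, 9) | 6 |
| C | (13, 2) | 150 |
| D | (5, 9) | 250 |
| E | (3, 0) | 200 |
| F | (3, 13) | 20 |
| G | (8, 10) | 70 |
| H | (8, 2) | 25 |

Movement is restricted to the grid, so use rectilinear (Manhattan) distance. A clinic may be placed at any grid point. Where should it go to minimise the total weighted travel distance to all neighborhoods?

Manhattan distance separates: Σwᵢ(|x−xᵢ|+|y−yᵢ|) = Σwᵢ|x−xᵢ| + Σwᵢ|y−yᵢ|, so x and y are optimised independently as 1-D weighted medians.
Total weight W = 841; half = 420.5.
x-coordinate, sorted with cumulative weight:
  x=3 (E, w=200) cum 200
  x=3 (F, w=20) cum 220
  x=5 (A, w=120) cum 340
  x=5 (D, w=250) cum 590  ← median
  x=8 (G, w=70) cum 660
  x=8 (H, w=25) cum 685
  x=12 (B, w=6) cum 691
  x=13 (C, w=150) cum 841
⇒ x* = 5
y-coordinate, sorted with cumulative weight:
  y=0 (E, w=200) cum 200
  y=2 (C, w=150) cum 350
  y=2 (H, w=25) cum 375
  y=9 (B, w=6) cum 381
  y=9 (D, w=250) cum 631  ← median
  y=10 (G, w=70) cum 701
  y=13 (F, w=20) cum 721
  y=14 (A, w=120) cum 841
⇒ y* = 9

(5, 9)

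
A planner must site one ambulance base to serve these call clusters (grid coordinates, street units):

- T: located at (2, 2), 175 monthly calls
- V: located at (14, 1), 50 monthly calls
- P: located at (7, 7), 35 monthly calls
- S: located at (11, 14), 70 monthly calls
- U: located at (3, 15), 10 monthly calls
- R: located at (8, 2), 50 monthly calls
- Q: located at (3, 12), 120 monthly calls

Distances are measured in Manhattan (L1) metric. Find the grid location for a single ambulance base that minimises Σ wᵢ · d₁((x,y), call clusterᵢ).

(3, 2)

Manhattan distance separates: Σwᵢ(|x−xᵢ|+|y−yᵢ|) = Σwᵢ|x−xᵢ| + Σwᵢ|y−yᵢ|, so x and y are optimised independently as 1-D weighted medians.
Total weight W = 510; half = 255.
x-coordinate, sorted with cumulative weight:
  x=2 (T, w=175) cum 175
  x=3 (U, w=10) cum 185
  x=3 (Q, w=120) cum 305  ← median
  x=7 (P, w=35) cum 340
  x=8 (R, w=50) cum 390
  x=11 (S, w=70) cum 460
  x=14 (V, w=50) cum 510
⇒ x* = 3
y-coordinate, sorted with cumulative weight:
  y=1 (V, w=50) cum 50
  y=2 (T, w=175) cum 225
  y=2 (R, w=50) cum 275  ← median
  y=7 (P, w=35) cum 310
  y=12 (Q, w=120) cum 430
  y=14 (S, w=70) cum 500
  y=15 (U, w=10) cum 510
⇒ y* = 2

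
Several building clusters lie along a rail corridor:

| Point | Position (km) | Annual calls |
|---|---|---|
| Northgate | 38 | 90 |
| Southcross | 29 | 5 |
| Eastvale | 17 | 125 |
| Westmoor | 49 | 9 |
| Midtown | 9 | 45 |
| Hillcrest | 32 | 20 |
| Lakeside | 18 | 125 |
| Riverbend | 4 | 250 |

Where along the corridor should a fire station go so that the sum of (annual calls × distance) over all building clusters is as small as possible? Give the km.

x = 17

For a sum of weighted absolute distances on a line, the optimum is the weighted median (not the mean). Total weight W = 669; half-weight = 334.5.
Sort by position and accumulate weight:
  km 4 (Riverbend, w=250) → cum 250
  km 9 (Midtown, w=45) → cum 295
  km 17 (Eastvale, w=125) → cum 420  ≥ 334.5 → median here
  km 18 (Lakeside, w=125) → cum 545
  km 29 (Southcross, w=5) → cum 550
  km 32 (Hillcrest, w=20) → cum 570
  km 38 (Northgate, w=90) → cum 660
  km 49 (Westmoor, w=9) → cum 669
Optimal location: km 17.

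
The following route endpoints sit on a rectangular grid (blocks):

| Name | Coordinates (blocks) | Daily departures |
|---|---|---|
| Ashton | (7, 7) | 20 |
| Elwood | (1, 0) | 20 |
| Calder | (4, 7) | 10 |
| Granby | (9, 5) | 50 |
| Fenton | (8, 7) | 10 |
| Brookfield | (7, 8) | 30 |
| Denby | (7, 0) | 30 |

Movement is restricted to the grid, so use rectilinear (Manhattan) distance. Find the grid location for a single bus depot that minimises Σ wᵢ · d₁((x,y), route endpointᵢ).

(7, 5)

Manhattan distance separates: Σwᵢ(|x−xᵢ|+|y−yᵢ|) = Σwᵢ|x−xᵢ| + Σwᵢ|y−yᵢ|, so x and y are optimised independently as 1-D weighted medians.
Total weight W = 170; half = 85.
x-coordinate, sorted with cumulative weight:
  x=1 (Elwood, w=20) cum 20
  x=4 (Calder, w=10) cum 30
  x=7 (Ashton, w=20) cum 50
  x=7 (Brookfield, w=30) cum 80
  x=7 (Denby, w=30) cum 110  ← median
  x=8 (Fenton, w=10) cum 120
  x=9 (Granby, w=50) cum 170
⇒ x* = 7
y-coordinate, sorted with cumulative weight:
  y=0 (Elwood, w=20) cum 20
  y=0 (Denby, w=30) cum 50
  y=5 (Granby, w=50) cum 100  ← median
  y=7 (Ashton, w=20) cum 120
  y=7 (Calder, w=10) cum 130
  y=7 (Fenton, w=10) cum 140
  y=8 (Brookfield, w=30) cum 170
⇒ y* = 5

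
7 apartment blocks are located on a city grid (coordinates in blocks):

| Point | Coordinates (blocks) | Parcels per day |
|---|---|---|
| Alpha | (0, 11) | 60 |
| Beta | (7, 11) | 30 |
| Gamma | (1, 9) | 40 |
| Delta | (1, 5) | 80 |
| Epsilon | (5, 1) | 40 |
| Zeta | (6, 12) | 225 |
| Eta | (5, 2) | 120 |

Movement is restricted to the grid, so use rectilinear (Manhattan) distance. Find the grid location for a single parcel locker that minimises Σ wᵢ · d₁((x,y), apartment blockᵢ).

(5, 11)

Manhattan distance separates: Σwᵢ(|x−xᵢ|+|y−yᵢ|) = Σwᵢ|x−xᵢ| + Σwᵢ|y−yᵢ|, so x and y are optimised independently as 1-D weighted medians.
Total weight W = 595; half = 297.5.
x-coordinate, sorted with cumulative weight:
  x=0 (Alpha, w=60) cum 60
  x=1 (Gamma, w=40) cum 100
  x=1 (Delta, w=80) cum 180
  x=5 (Epsilon, w=40) cum 220
  x=5 (Eta, w=120) cum 340  ← median
  x=6 (Zeta, w=225) cum 565
  x=7 (Beta, w=30) cum 595
⇒ x* = 5
y-coordinate, sorted with cumulative weight:
  y=1 (Epsilon, w=40) cum 40
  y=2 (Eta, w=120) cum 160
  y=5 (Delta, w=80) cum 240
  y=9 (Gamma, w=40) cum 280
  y=11 (Alpha, w=60) cum 340  ← median
  y=11 (Beta, w=30) cum 370
  y=12 (Zeta, w=225) cum 595
⇒ y* = 11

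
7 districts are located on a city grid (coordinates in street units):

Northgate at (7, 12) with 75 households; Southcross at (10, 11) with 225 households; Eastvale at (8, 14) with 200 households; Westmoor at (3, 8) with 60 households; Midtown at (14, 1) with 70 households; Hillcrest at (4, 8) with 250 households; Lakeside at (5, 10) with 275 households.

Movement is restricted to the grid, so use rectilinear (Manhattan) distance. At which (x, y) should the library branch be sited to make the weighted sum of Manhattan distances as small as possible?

Manhattan distance separates: Σwᵢ(|x−xᵢ|+|y−yᵢ|) = Σwᵢ|x−xᵢ| + Σwᵢ|y−yᵢ|, so x and y are optimised independently as 1-D weighted medians.
Total weight W = 1155; half = 577.5.
x-coordinate, sorted with cumulative weight:
  x=3 (Westmoor, w=60) cum 60
  x=4 (Hillcrest, w=250) cum 310
  x=5 (Lakeside, w=275) cum 585  ← median
  x=7 (Northgate, w=75) cum 660
  x=8 (Eastvale, w=200) cum 860
  x=10 (Southcross, w=225) cum 1085
  x=14 (Midtown, w=70) cum 1155
⇒ x* = 5
y-coordinate, sorted with cumulative weight:
  y=1 (Midtown, w=70) cum 70
  y=8 (Westmoor, w=60) cum 130
  y=8 (Hillcrest, w=250) cum 380
  y=10 (Lakeside, w=275) cum 655  ← median
  y=11 (Southcross, w=225) cum 880
  y=12 (Northgate, w=75) cum 955
  y=14 (Eastvale, w=200) cum 1155
⇒ y* = 10

(5, 10)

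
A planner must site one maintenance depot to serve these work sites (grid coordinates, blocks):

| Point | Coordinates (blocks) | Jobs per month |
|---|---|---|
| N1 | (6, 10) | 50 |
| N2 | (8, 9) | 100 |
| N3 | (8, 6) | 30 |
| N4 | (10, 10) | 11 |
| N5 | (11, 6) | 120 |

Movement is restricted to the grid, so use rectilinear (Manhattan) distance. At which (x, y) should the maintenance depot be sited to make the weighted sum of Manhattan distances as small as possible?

Manhattan distance separates: Σwᵢ(|x−xᵢ|+|y−yᵢ|) = Σwᵢ|x−xᵢ| + Σwᵢ|y−yᵢ|, so x and y are optimised independently as 1-D weighted medians.
Total weight W = 311; half = 155.5.
x-coordinate, sorted with cumulative weight:
  x=6 (N1, w=50) cum 50
  x=8 (N2, w=100) cum 150
  x=8 (N3, w=30) cum 180  ← median
  x=10 (N4, w=11) cum 191
  x=11 (N5, w=120) cum 311
⇒ x* = 8
y-coordinate, sorted with cumulative weight:
  y=6 (N3, w=30) cum 30
  y=6 (N5, w=120) cum 150
  y=9 (N2, w=100) cum 250  ← median
  y=10 (N1, w=50) cum 300
  y=10 (N4, w=11) cum 311
⇒ y* = 9

(8, 9)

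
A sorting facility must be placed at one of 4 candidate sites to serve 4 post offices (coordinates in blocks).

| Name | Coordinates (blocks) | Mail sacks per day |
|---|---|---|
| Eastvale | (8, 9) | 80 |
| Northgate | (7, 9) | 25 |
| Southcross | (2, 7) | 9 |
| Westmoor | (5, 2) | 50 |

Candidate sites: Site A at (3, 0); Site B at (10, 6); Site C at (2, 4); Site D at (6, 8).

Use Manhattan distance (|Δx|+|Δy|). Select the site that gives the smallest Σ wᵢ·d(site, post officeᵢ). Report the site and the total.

Site D, total 685 blocks

Total weighted distance at each candidate:
  Site A (3, 0): total = 1717
  Site B (10, 6): total = 1081
  Site C (2, 4): total = 1407
  Site D (6, 8): total = 685
Minimum is at Site D with total 685 blocks.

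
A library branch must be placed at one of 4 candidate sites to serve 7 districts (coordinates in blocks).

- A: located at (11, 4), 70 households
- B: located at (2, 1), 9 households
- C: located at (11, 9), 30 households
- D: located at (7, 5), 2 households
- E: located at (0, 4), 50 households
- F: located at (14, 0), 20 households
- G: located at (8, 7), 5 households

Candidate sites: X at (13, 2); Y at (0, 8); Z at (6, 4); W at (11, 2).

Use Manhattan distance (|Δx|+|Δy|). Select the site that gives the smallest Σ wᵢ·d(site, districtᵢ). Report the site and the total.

Total weighted distance at each candidate:
  X (13, 2): total = 1536
  Y (0, 8): total = 2196
  Z (6, 4): total = 1282
  W (11, 2): total = 1244
Minimum is at W with total 1244 blocks.

W, total 1244 blocks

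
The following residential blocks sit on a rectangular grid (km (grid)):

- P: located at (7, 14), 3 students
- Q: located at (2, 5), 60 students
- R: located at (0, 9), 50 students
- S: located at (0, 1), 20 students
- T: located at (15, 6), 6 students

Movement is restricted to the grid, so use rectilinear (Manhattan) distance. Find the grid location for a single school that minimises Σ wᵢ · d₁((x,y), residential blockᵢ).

(0, 5)

Manhattan distance separates: Σwᵢ(|x−xᵢ|+|y−yᵢ|) = Σwᵢ|x−xᵢ| + Σwᵢ|y−yᵢ|, so x and y are optimised independently as 1-D weighted medians.
Total weight W = 139; half = 69.5.
x-coordinate, sorted with cumulative weight:
  x=0 (R, w=50) cum 50
  x=0 (S, w=20) cum 70  ← median
  x=2 (Q, w=60) cum 130
  x=7 (P, w=3) cum 133
  x=15 (T, w=6) cum 139
⇒ x* = 0
y-coordinate, sorted with cumulative weight:
  y=1 (S, w=20) cum 20
  y=5 (Q, w=60) cum 80  ← median
  y=6 (T, w=6) cum 86
  y=9 (R, w=50) cum 136
  y=14 (P, w=3) cum 139
⇒ y* = 5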